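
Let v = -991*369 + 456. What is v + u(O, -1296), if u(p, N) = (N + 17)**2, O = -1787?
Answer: 1270618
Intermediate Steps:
v = -365223 (v = -365679 + 456 = -365223)
u(p, N) = (17 + N)**2
v + u(O, -1296) = -365223 + (17 - 1296)**2 = -365223 + (-1279)**2 = -365223 + 1635841 = 1270618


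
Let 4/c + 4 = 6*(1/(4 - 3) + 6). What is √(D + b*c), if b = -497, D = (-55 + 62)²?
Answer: 3*I*√133/19 ≈ 1.8209*I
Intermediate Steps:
D = 49 (D = 7² = 49)
c = 2/19 (c = 4/(-4 + 6*(1/(4 - 3) + 6)) = 4/(-4 + 6*(1/1 + 6)) = 4/(-4 + 6*(1 + 6)) = 4/(-4 + 6*7) = 4/(-4 + 42) = 4/38 = 4*(1/38) = 2/19 ≈ 0.10526)
√(D + b*c) = √(49 - 497*2/19) = √(49 - 994/19) = √(-63/19) = 3*I*√133/19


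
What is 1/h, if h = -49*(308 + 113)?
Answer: -1/20629 ≈ -4.8475e-5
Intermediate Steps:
h = -20629 (h = -49*421 = -20629)
1/h = 1/(-20629) = -1/20629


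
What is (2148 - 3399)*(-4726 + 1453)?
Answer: 4094523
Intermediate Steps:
(2148 - 3399)*(-4726 + 1453) = -1251*(-3273) = 4094523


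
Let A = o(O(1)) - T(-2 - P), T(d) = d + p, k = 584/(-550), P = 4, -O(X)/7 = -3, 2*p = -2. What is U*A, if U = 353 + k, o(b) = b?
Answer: 2709924/275 ≈ 9854.3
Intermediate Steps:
p = -1 (p = (½)*(-2) = -1)
O(X) = 21 (O(X) = -7*(-3) = 21)
k = -292/275 (k = 584*(-1/550) = -292/275 ≈ -1.0618)
T(d) = -1 + d (T(d) = d - 1 = -1 + d)
A = 28 (A = 21 - (-1 + (-2 - 1*4)) = 21 - (-1 + (-2 - 4)) = 21 - (-1 - 6) = 21 - 1*(-7) = 21 + 7 = 28)
U = 96783/275 (U = 353 - 292/275 = 96783/275 ≈ 351.94)
U*A = (96783/275)*28 = 2709924/275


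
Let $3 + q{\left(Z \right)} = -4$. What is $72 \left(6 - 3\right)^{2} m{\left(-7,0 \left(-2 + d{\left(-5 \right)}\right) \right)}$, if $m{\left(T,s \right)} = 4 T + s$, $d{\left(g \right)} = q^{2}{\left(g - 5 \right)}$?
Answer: $-18144$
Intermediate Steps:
$q{\left(Z \right)} = -7$ ($q{\left(Z \right)} = -3 - 4 = -7$)
$d{\left(g \right)} = 49$ ($d{\left(g \right)} = \left(-7\right)^{2} = 49$)
$m{\left(T,s \right)} = s + 4 T$
$72 \left(6 - 3\right)^{2} m{\left(-7,0 \left(-2 + d{\left(-5 \right)}\right) \right)} = 72 \left(6 - 3\right)^{2} \left(0 \left(-2 + 49\right) + 4 \left(-7\right)\right) = 72 \cdot 3^{2} \left(0 \cdot 47 - 28\right) = 72 \cdot 9 \left(0 - 28\right) = 648 \left(-28\right) = -18144$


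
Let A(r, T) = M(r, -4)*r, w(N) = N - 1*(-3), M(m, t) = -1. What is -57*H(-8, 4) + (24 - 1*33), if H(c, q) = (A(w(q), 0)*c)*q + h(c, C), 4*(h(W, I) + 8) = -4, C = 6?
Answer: -12264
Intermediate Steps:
h(W, I) = -9 (h(W, I) = -8 + (1/4)*(-4) = -8 - 1 = -9)
w(N) = 3 + N (w(N) = N + 3 = 3 + N)
A(r, T) = -r
H(c, q) = -9 + c*q*(-3 - q) (H(c, q) = ((-(3 + q))*c)*q - 9 = ((-3 - q)*c)*q - 9 = (c*(-3 - q))*q - 9 = c*q*(-3 - q) - 9 = -9 + c*q*(-3 - q))
-57*H(-8, 4) + (24 - 1*33) = -57*(-9 - 1*(-8)*4*(3 + 4)) + (24 - 1*33) = -57*(-9 - 1*(-8)*4*7) + (24 - 33) = -57*(-9 + 224) - 9 = -57*215 - 9 = -12255 - 9 = -12264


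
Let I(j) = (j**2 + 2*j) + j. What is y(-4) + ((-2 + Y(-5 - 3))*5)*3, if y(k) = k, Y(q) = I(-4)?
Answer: 26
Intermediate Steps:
I(j) = j**2 + 3*j
Y(q) = 4 (Y(q) = -4*(3 - 4) = -4*(-1) = 4)
y(-4) + ((-2 + Y(-5 - 3))*5)*3 = -4 + ((-2 + 4)*5)*3 = -4 + (2*5)*3 = -4 + 10*3 = -4 + 30 = 26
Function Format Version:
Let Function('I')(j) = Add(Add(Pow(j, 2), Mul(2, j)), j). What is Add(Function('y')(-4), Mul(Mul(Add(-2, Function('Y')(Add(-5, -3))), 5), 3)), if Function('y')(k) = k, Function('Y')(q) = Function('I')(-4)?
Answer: 26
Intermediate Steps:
Function('I')(j) = Add(Pow(j, 2), Mul(3, j))
Function('Y')(q) = 4 (Function('Y')(q) = Mul(-4, Add(3, -4)) = Mul(-4, -1) = 4)
Add(Function('y')(-4), Mul(Mul(Add(-2, Function('Y')(Add(-5, -3))), 5), 3)) = Add(-4, Mul(Mul(Add(-2, 4), 5), 3)) = Add(-4, Mul(Mul(2, 5), 3)) = Add(-4, Mul(10, 3)) = Add(-4, 30) = 26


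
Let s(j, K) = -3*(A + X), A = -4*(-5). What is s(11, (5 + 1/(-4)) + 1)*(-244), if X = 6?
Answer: 19032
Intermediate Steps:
A = 20
s(j, K) = -78 (s(j, K) = -3*(20 + 6) = -3*26 = -78)
s(11, (5 + 1/(-4)) + 1)*(-244) = -78*(-244) = 19032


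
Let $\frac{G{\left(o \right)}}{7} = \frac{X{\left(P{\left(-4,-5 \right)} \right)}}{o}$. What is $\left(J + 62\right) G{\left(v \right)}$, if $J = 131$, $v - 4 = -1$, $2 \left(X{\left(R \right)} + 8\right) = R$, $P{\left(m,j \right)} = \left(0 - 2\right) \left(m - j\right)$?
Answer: $-4053$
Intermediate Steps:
$P{\left(m,j \right)} = - 2 m + 2 j$ ($P{\left(m,j \right)} = - 2 \left(m - j\right) = - 2 m + 2 j$)
$X{\left(R \right)} = -8 + \frac{R}{2}$
$v = 3$ ($v = 4 - 1 = 3$)
$G{\left(o \right)} = - \frac{63}{o}$ ($G{\left(o \right)} = 7 \frac{-8 + \frac{\left(-2\right) \left(-4\right) + 2 \left(-5\right)}{2}}{o} = 7 \frac{-8 + \frac{8 - 10}{2}}{o} = 7 \frac{-8 + \frac{1}{2} \left(-2\right)}{o} = 7 \frac{-8 - 1}{o} = 7 \left(- \frac{9}{o}\right) = - \frac{63}{o}$)
$\left(J + 62\right) G{\left(v \right)} = \left(131 + 62\right) \left(- \frac{63}{3}\right) = 193 \left(\left(-63\right) \frac{1}{3}\right) = 193 \left(-21\right) = -4053$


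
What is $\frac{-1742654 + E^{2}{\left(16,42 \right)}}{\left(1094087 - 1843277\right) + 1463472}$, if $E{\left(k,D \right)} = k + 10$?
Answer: $- \frac{870989}{357141} \approx -2.4388$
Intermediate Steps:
$E{\left(k,D \right)} = 10 + k$
$\frac{-1742654 + E^{2}{\left(16,42 \right)}}{\left(1094087 - 1843277\right) + 1463472} = \frac{-1742654 + \left(10 + 16\right)^{2}}{\left(1094087 - 1843277\right) + 1463472} = \frac{-1742654 + 26^{2}}{-749190 + 1463472} = \frac{-1742654 + 676}{714282} = \left(-1741978\right) \frac{1}{714282} = - \frac{870989}{357141}$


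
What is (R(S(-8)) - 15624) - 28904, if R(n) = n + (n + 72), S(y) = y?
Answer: -44472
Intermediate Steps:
R(n) = 72 + 2*n (R(n) = n + (72 + n) = 72 + 2*n)
(R(S(-8)) - 15624) - 28904 = ((72 + 2*(-8)) - 15624) - 28904 = ((72 - 16) - 15624) - 28904 = (56 - 15624) - 28904 = -15568 - 28904 = -44472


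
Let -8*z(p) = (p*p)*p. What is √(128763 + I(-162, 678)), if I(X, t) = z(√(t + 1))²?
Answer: √321287671/8 ≈ 2240.6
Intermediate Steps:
z(p) = -p³/8 (z(p) = -p*p*p/8 = -p²*p/8 = -p³/8)
I(X, t) = (1 + t)³/64 (I(X, t) = (-(t + 1)^(3/2)/8)² = (-(1 + t)^(3/2)/8)² = (1 + t)³/64)
√(128763 + I(-162, 678)) = √(128763 + (1 + 678)³/64) = √(128763 + (1/64)*679³) = √(128763 + (1/64)*313046839) = √(128763 + 313046839/64) = √(321287671/64) = √321287671/8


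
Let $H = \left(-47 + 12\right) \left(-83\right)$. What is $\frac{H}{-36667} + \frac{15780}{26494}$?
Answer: $\frac{250820095}{485727749} \approx 0.51638$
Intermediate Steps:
$H = 2905$ ($H = \left(-35\right) \left(-83\right) = 2905$)
$\frac{H}{-36667} + \frac{15780}{26494} = \frac{2905}{-36667} + \frac{15780}{26494} = 2905 \left(- \frac{1}{36667}\right) + 15780 \cdot \frac{1}{26494} = - \frac{2905}{36667} + \frac{7890}{13247} = \frac{250820095}{485727749}$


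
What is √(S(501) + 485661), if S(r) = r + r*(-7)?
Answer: √482655 ≈ 694.73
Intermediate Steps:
S(r) = -6*r (S(r) = r - 7*r = -6*r)
√(S(501) + 485661) = √(-6*501 + 485661) = √(-3006 + 485661) = √482655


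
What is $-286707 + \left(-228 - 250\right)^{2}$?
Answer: $-58223$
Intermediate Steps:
$-286707 + \left(-228 - 250\right)^{2} = -286707 + \left(-478\right)^{2} = -286707 + 228484 = -58223$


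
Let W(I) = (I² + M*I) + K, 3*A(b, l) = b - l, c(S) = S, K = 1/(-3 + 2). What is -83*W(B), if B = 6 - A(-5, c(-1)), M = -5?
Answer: -12035/9 ≈ -1337.2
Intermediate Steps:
K = -1 (K = 1/(-1) = -1)
A(b, l) = -l/3 + b/3 (A(b, l) = (b - l)/3 = -l/3 + b/3)
B = 22/3 (B = 6 - (-⅓*(-1) + (⅓)*(-5)) = 6 - (⅓ - 5/3) = 6 - 1*(-4/3) = 6 + 4/3 = 22/3 ≈ 7.3333)
W(I) = -1 + I² - 5*I (W(I) = (I² - 5*I) - 1 = -1 + I² - 5*I)
-83*W(B) = -83*(-1 + (22/3)² - 5*22/3) = -83*(-1 + 484/9 - 110/3) = -83*145/9 = -12035/9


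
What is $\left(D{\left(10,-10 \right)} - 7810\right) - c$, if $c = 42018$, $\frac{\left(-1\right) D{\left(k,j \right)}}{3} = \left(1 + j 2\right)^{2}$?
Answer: $-50911$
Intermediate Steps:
$D{\left(k,j \right)} = - 3 \left(1 + 2 j\right)^{2}$ ($D{\left(k,j \right)} = - 3 \left(1 + j 2\right)^{2} = - 3 \left(1 + 2 j\right)^{2}$)
$\left(D{\left(10,-10 \right)} - 7810\right) - c = \left(- 3 \left(1 + 2 \left(-10\right)\right)^{2} - 7810\right) - 42018 = \left(- 3 \left(1 - 20\right)^{2} - 7810\right) - 42018 = \left(- 3 \left(-19\right)^{2} - 7810\right) - 42018 = \left(\left(-3\right) 361 - 7810\right) - 42018 = \left(-1083 - 7810\right) - 42018 = -8893 - 42018 = -50911$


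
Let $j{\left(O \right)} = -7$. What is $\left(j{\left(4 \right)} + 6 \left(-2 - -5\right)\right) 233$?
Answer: $2563$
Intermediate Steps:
$\left(j{\left(4 \right)} + 6 \left(-2 - -5\right)\right) 233 = \left(-7 + 6 \left(-2 - -5\right)\right) 233 = \left(-7 + 6 \left(-2 + 5\right)\right) 233 = \left(-7 + 6 \cdot 3\right) 233 = \left(-7 + 18\right) 233 = 11 \cdot 233 = 2563$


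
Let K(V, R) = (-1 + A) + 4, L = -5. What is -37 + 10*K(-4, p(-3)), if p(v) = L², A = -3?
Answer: -37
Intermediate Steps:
p(v) = 25 (p(v) = (-5)² = 25)
K(V, R) = 0 (K(V, R) = (-1 - 3) + 4 = -4 + 4 = 0)
-37 + 10*K(-4, p(-3)) = -37 + 10*0 = -37 + 0 = -37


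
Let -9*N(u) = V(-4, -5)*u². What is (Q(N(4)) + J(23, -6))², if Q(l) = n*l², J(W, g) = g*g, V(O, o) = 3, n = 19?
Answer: 26915344/81 ≈ 3.3229e+5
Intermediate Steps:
J(W, g) = g²
N(u) = -u²/3
Q(l) = 19*l²
(Q(N(4)) + J(23, -6))² = (19*(-⅓*4²)² + (-6)²)² = (19*(-⅓*16)² + 36)² = (19*(-16/3)² + 36)² = (19*(256/9) + 36)² = (4864/9 + 36)² = (5188/9)² = 26915344/81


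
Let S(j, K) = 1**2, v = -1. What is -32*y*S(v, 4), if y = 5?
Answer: -160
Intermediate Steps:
S(j, K) = 1
-32*y*S(v, 4) = -160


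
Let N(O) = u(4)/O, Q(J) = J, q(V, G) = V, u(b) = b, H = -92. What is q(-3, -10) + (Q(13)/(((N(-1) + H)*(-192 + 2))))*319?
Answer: -50573/18240 ≈ -2.7726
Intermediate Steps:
N(O) = 4/O
q(-3, -10) + (Q(13)/(((N(-1) + H)*(-192 + 2))))*319 = -3 + (13/(((4/(-1) - 92)*(-192 + 2))))*319 = -3 + (13/(((4*(-1) - 92)*(-190))))*319 = -3 + (13/(((-4 - 92)*(-190))))*319 = -3 + (13/((-96*(-190))))*319 = -3 + (13/18240)*319 = -3 + 4147/18240 = -50573/18240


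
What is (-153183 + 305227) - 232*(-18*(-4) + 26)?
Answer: 129308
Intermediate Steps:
(-153183 + 305227) - 232*(-18*(-4) + 26) = 152044 - 232*(72 + 26) = 152044 - 232*98 = 152044 - 22736 = 129308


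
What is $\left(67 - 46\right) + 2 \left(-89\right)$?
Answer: $-157$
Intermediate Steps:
$\left(67 - 46\right) + 2 \left(-89\right) = \left(67 - 46\right) - 178 = 21 - 178 = -157$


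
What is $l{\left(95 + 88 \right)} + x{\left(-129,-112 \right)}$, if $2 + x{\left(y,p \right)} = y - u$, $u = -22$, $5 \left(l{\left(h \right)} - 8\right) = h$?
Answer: $- \frac{322}{5} \approx -64.4$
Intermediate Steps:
$l{\left(h \right)} = 8 + \frac{h}{5}$
$x{\left(y,p \right)} = 20 + y$ ($x{\left(y,p \right)} = -2 + \left(y - -22\right) = -2 + \left(y + 22\right) = -2 + \left(22 + y\right) = 20 + y$)
$l{\left(95 + 88 \right)} + x{\left(-129,-112 \right)} = \left(8 + \frac{95 + 88}{5}\right) + \left(20 - 129\right) = \left(8 + \frac{1}{5} \cdot 183\right) - 109 = \left(8 + \frac{183}{5}\right) - 109 = \frac{223}{5} - 109 = - \frac{322}{5}$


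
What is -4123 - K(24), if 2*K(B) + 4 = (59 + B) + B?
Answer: -8349/2 ≈ -4174.5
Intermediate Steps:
K(B) = 55/2 + B (K(B) = -2 + ((59 + B) + B)/2 = -2 + (59 + 2*B)/2 = -2 + (59/2 + B) = 55/2 + B)
-4123 - K(24) = -4123 - (55/2 + 24) = -4123 - 1*103/2 = -4123 - 103/2 = -8349/2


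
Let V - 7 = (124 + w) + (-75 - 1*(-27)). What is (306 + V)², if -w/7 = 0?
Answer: 151321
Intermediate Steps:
w = 0 (w = -7*0 = 0)
V = 83 (V = 7 + ((124 + 0) + (-75 - 1*(-27))) = 7 + (124 + (-75 + 27)) = 7 + (124 - 48) = 7 + 76 = 83)
(306 + V)² = (306 + 83)² = 389² = 151321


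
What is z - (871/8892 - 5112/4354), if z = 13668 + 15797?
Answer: 43876991065/1489068 ≈ 29466.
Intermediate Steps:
z = 29465
z - (871/8892 - 5112/4354) = 29465 - (871/8892 - 5112/4354) = 29465 - (871*(1/8892) - 5112*1/4354) = 29465 - (67/684 - 2556/2177) = 29465 - 1*(-1602445/1489068) = 29465 + 1602445/1489068 = 43876991065/1489068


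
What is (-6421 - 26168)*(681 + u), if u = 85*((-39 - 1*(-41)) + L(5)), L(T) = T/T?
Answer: -30503304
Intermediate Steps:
L(T) = 1
u = 255 (u = 85*((-39 - 1*(-41)) + 1) = 85*((-39 + 41) + 1) = 85*(2 + 1) = 85*3 = 255)
(-6421 - 26168)*(681 + u) = (-6421 - 26168)*(681 + 255) = -32589*936 = -30503304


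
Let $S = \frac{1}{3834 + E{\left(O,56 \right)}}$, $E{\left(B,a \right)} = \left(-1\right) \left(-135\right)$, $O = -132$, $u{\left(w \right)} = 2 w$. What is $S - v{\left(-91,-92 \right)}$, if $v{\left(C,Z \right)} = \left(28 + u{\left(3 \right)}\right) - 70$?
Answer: $\frac{142885}{3969} \approx 36.0$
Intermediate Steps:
$E{\left(B,a \right)} = 135$
$v{\left(C,Z \right)} = -36$ ($v{\left(C,Z \right)} = \left(28 + 2 \cdot 3\right) - 70 = \left(28 + 6\right) - 70 = 34 - 70 = -36$)
$S = \frac{1}{3969}$ ($S = \frac{1}{3834 + 135} = \frac{1}{3969} \approx 0.00025195$)
$S - v{\left(-91,-92 \right)} = \frac{1}{3969} - -36 = \frac{1}{3969} + 36 = \frac{142885}{3969}$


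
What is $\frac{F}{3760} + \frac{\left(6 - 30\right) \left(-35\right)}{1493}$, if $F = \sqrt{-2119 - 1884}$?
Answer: $\frac{840}{1493} + \frac{i \sqrt{4003}}{3760} \approx 0.56263 + 0.016827 i$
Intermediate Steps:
$F = i \sqrt{4003}$ ($F = \sqrt{-4003} = i \sqrt{4003} \approx 63.269 i$)
$\frac{F}{3760} + \frac{\left(6 - 30\right) \left(-35\right)}{1493} = \frac{i \sqrt{4003}}{3760} + \frac{\left(6 - 30\right) \left(-35\right)}{1493} = i \sqrt{4003} \cdot \frac{1}{3760} + \left(-24\right) \left(-35\right) \frac{1}{1493} = \frac{i \sqrt{4003}}{3760} + 840 \cdot \frac{1}{1493} = \frac{i \sqrt{4003}}{3760} + \frac{840}{1493} = \frac{840}{1493} + \frac{i \sqrt{4003}}{3760}$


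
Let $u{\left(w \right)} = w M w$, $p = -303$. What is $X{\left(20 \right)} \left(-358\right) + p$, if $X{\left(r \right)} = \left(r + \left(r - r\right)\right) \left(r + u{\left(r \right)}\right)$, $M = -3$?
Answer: $8448497$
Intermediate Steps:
$u{\left(w \right)} = - 3 w^{2}$ ($u{\left(w \right)} = w \left(-3\right) w = - 3 w w = - 3 w^{2}$)
$X{\left(r \right)} = r \left(r - 3 r^{2}\right)$ ($X{\left(r \right)} = \left(r + \left(r - r\right)\right) \left(r - 3 r^{2}\right) = \left(r + 0\right) \left(r - 3 r^{2}\right) = r \left(r - 3 r^{2}\right)$)
$X{\left(20 \right)} \left(-358\right) + p = 20^{2} \left(1 - 60\right) \left(-358\right) - 303 = 400 \left(1 - 60\right) \left(-358\right) - 303 = 400 \left(-59\right) \left(-358\right) - 303 = \left(-23600\right) \left(-358\right) - 303 = 8448800 - 303 = 8448497$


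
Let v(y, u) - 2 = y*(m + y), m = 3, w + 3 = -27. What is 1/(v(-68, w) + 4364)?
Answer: 1/8786 ≈ 0.00011382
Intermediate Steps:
w = -30 (w = -3 - 27 = -30)
v(y, u) = 2 + y*(3 + y)
1/(v(-68, w) + 4364) = 1/((2 + (-68)² + 3*(-68)) + 4364) = 1/((2 + 4624 - 204) + 4364) = 1/(4422 + 4364) = 1/8786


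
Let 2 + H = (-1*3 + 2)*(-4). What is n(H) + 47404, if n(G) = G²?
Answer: 47408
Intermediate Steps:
H = 2 (H = -2 + (-1*3 + 2)*(-4) = -2 + (-3 + 2)*(-4) = -2 - 1*(-4) = -2 + 4 = 2)
n(H) + 47404 = 2² + 47404 = 4 + 47404 = 47408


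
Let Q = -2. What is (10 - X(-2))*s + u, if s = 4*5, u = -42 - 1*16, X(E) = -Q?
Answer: 102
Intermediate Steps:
X(E) = 2 (X(E) = -1*(-2) = 2)
u = -58 (u = -42 - 16 = -58)
s = 20
(10 - X(-2))*s + u = (10 - 1*2)*20 - 58 = (10 - 2)*20 - 58 = 8*20 - 58 = 160 - 58 = 102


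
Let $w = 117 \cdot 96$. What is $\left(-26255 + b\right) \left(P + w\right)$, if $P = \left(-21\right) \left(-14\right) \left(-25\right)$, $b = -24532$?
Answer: $-197155134$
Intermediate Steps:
$P = -7350$ ($P = 294 \left(-25\right) = -7350$)
$w = 11232$
$\left(-26255 + b\right) \left(P + w\right) = \left(-26255 - 24532\right) \left(-7350 + 11232\right) = \left(-50787\right) 3882 = -197155134$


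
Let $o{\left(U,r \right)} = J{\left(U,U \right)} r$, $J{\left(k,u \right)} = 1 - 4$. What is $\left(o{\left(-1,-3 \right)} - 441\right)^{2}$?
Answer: $186624$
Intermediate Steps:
$J{\left(k,u \right)} = -3$
$o{\left(U,r \right)} = - 3 r$
$\left(o{\left(-1,-3 \right)} - 441\right)^{2} = \left(\left(-3\right) \left(-3\right) - 441\right)^{2} = \left(9 - 441\right)^{2} = \left(-432\right)^{2} = 186624$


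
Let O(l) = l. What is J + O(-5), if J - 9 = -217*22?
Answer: -4770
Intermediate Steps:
J = -4765 (J = 9 - 217*22 = 9 - 1*4774 = 9 - 4774 = -4765)
J + O(-5) = -4765 - 5 = -4770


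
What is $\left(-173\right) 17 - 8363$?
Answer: $-11304$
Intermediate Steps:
$\left(-173\right) 17 - 8363 = -2941 - 8363 = -11304$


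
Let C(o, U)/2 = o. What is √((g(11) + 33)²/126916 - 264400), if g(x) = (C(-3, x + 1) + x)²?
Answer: I*√266179237516311/31729 ≈ 514.2*I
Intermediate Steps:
C(o, U) = 2*o
g(x) = (-6 + x)² (g(x) = (2*(-3) + x)² = (-6 + x)²)
√((g(11) + 33)²/126916 - 264400) = √(((-6 + 11)² + 33)²/126916 - 264400) = √((5² + 33)²*(1/126916) - 264400) = √((25 + 33)²*(1/126916) - 264400) = √(58²*(1/126916) - 264400) = √(3364*(1/126916) - 264400) = √(841/31729 - 264400) = √(-8389146759/31729) = I*√266179237516311/31729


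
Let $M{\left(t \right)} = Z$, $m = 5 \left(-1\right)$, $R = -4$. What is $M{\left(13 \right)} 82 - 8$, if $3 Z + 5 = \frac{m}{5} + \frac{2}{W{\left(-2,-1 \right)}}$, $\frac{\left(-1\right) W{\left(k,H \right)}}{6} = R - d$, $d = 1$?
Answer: $- \frac{7658}{45} \approx -170.18$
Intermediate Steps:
$W{\left(k,H \right)} = 30$ ($W{\left(k,H \right)} = - 6 \left(-4 - 1\right) = \left(-6\right) \left(-5\right) = 30$)
$m = -5$
$Z = - \frac{89}{45}$ ($Z = - \frac{5}{3} + \frac{- \frac{5}{5} + \frac{2}{30}}{3} = - \frac{5}{3} + \frac{\left(-5\right) \frac{1}{5} + 2 \cdot \frac{1}{30}}{3} = - \frac{5}{3} + \frac{-1 + \frac{1}{15}}{3} = - \frac{5}{3} + \frac{1}{3} \left(- \frac{14}{15}\right) = - \frac{5}{3} - \frac{14}{45} = - \frac{89}{45} \approx -1.9778$)
$M{\left(t \right)} = - \frac{89}{45}$
$M{\left(13 \right)} 82 - 8 = \left(- \frac{89}{45}\right) 82 - 8 = - \frac{7298}{45} - 8 = - \frac{7658}{45}$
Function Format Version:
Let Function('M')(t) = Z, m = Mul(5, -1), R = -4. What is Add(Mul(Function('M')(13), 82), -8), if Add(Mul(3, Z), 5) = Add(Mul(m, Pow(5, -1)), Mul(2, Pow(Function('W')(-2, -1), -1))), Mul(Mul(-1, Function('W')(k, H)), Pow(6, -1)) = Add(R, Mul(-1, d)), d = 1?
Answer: Rational(-7658, 45) ≈ -170.18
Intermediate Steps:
Function('W')(k, H) = 30 (Function('W')(k, H) = Mul(-6, Add(-4, Mul(-1, 1))) = Mul(-6, Add(-4, -1)) = Mul(-6, -5) = 30)
m = -5
Z = Rational(-89, 45) (Z = Add(Rational(-5, 3), Mul(Rational(1, 3), Add(Mul(-5, Pow(5, -1)), Mul(2, Pow(30, -1))))) = Add(Rational(-5, 3), Mul(Rational(1, 3), Add(Mul(-5, Rational(1, 5)), Mul(2, Rational(1, 30))))) = Add(Rational(-5, 3), Mul(Rational(1, 3), Add(-1, Rational(1, 15)))) = Add(Rational(-5, 3), Mul(Rational(1, 3), Rational(-14, 15))) = Add(Rational(-5, 3), Rational(-14, 45)) = Rational(-89, 45) ≈ -1.9778)
Function('M')(t) = Rational(-89, 45)
Add(Mul(Function('M')(13), 82), -8) = Add(Mul(Rational(-89, 45), 82), -8) = Add(Rational(-7298, 45), -8) = Rational(-7658, 45)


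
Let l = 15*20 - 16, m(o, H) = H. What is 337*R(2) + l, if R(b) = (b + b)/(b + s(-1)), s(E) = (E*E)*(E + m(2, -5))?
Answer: -53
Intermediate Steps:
s(E) = E**2*(-5 + E) (s(E) = (E*E)*(E - 5) = E**2*(-5 + E))
l = 284 (l = 300 - 16 = 284)
R(b) = 2*b/(-6 + b) (R(b) = (b + b)/(b + (-1)**2*(-5 - 1)) = (2*b)/(b + 1*(-6)) = (2*b)/(b - 6) = (2*b)/(-6 + b) = 2*b/(-6 + b))
337*R(2) + l = 337*(2*2/(-6 + 2)) + 284 = 337*(2*2/(-4)) + 284 = 337*(2*2*(-1/4)) + 284 = 337*(-1) + 284 = -337 + 284 = -53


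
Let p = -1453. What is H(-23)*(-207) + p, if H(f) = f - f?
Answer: -1453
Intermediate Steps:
H(f) = 0
H(-23)*(-207) + p = 0*(-207) - 1453 = 0 - 1453 = -1453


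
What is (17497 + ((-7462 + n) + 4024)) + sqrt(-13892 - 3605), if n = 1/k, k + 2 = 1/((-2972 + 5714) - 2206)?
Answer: 15056653/1071 + I*sqrt(17497) ≈ 14059.0 + 132.28*I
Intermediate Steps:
k = -1071/536 (k = -2 + 1/((-2972 + 5714) - 2206) = -2 + 1/(2742 - 2206) = -2 + 1/536 = -1071/536 ≈ -1.9981)
n = -536/1071 (n = 1/(-1071/536) = -536/1071 ≈ -0.50047)
(17497 + ((-7462 + n) + 4024)) + sqrt(-13892 - 3605) = (17497 + ((-7462 - 536/1071) + 4024)) + sqrt(-13892 - 3605) = (17497 + (-7992338/1071 + 4024)) + sqrt(-17497) = (17497 - 3682634/1071) + I*sqrt(17497) = 15056653/1071 + I*sqrt(17497)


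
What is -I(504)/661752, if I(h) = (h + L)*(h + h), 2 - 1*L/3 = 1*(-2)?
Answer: -1032/1313 ≈ -0.78599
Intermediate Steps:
L = 12 (L = 6 - 3*(-2) = 6 + 6 = 12)
I(h) = 2*h*(12 + h) (I(h) = (h + 12)*(h + h) = (12 + h)*(2*h) = 2*h*(12 + h))
-I(504)/661752 = -2*504*(12 + 504)/661752 = -2*504*516*(1/661752) = -1*520128*(1/661752) = -520128*1/661752 = -1032/1313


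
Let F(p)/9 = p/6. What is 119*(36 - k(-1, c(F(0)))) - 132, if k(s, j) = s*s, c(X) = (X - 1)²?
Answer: 4033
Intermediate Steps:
F(p) = 3*p/2 (F(p) = 9*(p/6) = 3*p/2)
c(X) = (-1 + X)²
k(s, j) = s²
119*(36 - k(-1, c(F(0)))) - 132 = 119*(36 - 1*(-1)²) - 132 = 119*(36 - 1*1) - 132 = 119*(36 - 1) - 132 = 119*35 - 132 = 4165 - 132 = 4033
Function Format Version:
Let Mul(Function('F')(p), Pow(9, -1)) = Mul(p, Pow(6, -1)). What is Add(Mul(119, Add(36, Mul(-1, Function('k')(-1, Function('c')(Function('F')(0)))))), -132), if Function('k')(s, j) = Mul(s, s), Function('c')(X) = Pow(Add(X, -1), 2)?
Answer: 4033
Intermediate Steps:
Function('F')(p) = Mul(Rational(3, 2), p) (Function('F')(p) = Mul(9, Mul(p, Pow(6, -1))) = Mul(9, Mul(p, Rational(1, 6))) = Mul(9, Mul(Rational(1, 6), p)) = Mul(Rational(3, 2), p))
Function('c')(X) = Pow(Add(-1, X), 2)
Function('k')(s, j) = Pow(s, 2)
Add(Mul(119, Add(36, Mul(-1, Function('k')(-1, Function('c')(Function('F')(0)))))), -132) = Add(Mul(119, Add(36, Mul(-1, Pow(-1, 2)))), -132) = Add(Mul(119, Add(36, Mul(-1, 1))), -132) = Add(Mul(119, Add(36, -1)), -132) = Add(Mul(119, 35), -132) = Add(4165, -132) = 4033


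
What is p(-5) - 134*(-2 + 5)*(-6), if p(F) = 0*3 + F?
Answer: 2407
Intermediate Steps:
p(F) = F (p(F) = 0 + F = F)
p(-5) - 134*(-2 + 5)*(-6) = -5 - 134*(-2 + 5)*(-6) = -5 - 402*(-6) = -5 - 134*(-18) = -5 + 2412 = 2407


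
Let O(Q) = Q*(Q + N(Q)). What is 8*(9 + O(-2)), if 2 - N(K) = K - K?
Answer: 72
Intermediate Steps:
N(K) = 2 (N(K) = 2 - (K - K) = 2 - 1*0 = 2 + 0 = 2)
O(Q) = Q*(2 + Q) (O(Q) = Q*(Q + 2) = Q*(2 + Q))
8*(9 + O(-2)) = 8*(9 - 2*(2 - 2)) = 8*(9 - 2*0) = 8*(9 + 0) = 8*9 = 72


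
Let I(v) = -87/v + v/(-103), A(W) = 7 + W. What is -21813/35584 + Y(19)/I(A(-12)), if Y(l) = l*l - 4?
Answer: 3173142351/159878912 ≈ 19.847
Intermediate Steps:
Y(l) = -4 + l² (Y(l) = l² - 4 = -4 + l²)
I(v) = -87/v - v/103 (I(v) = -87/v + v*(-1/103) = -87/v - v/103)
-21813/35584 + Y(19)/I(A(-12)) = -21813/35584 + (-4 + 19²)/(-87/(7 - 12) - (7 - 12)/103) = -21813*1/35584 + (-4 + 361)/(-87/(-5) - 1/103*(-5)) = -21813/35584 + 357/(-87*(-⅕) + 5/103) = -21813/35584 + 357/(87/5 + 5/103) = -21813/35584 + 357/(8986/515) = -21813/35584 + 357*(515/8986) = -21813/35584 + 183855/8986 = 3173142351/159878912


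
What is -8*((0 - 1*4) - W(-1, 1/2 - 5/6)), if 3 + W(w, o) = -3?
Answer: -16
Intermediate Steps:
W(w, o) = -6 (W(w, o) = -3 - 3 = -6)
-8*((0 - 1*4) - W(-1, 1/2 - 5/6)) = -8*((0 - 1*4) - 1*(-6)) = -8*((0 - 4) + 6) = -8*(-4 + 6) = -8*2 = -16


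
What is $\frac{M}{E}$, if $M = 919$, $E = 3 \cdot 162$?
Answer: $\frac{919}{486} \approx 1.8909$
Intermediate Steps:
$E = 486$
$\frac{M}{E} = \frac{919}{486}$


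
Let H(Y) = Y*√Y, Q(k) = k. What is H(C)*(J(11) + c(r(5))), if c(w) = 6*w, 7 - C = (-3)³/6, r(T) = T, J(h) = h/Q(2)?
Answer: 1633*√46/8 ≈ 1384.4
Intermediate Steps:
J(h) = h/2
C = 23/2 (C = 7 - (-3)³/6 = 7 - (-27)/6 = 7 - 1*(-9/2) = 7 + 9/2 = 23/2 ≈ 11.500)
H(Y) = Y^(3/2)
H(C)*(J(11) + c(r(5))) = (23/2)^(3/2)*((½)*11 + 6*5) = (23*√46/4)*(11/2 + 30) = (23*√46/4)*(71/2) = 1633*√46/8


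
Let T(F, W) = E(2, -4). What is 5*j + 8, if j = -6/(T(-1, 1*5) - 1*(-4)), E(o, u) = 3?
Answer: 26/7 ≈ 3.7143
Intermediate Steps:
T(F, W) = 3
j = -6/7 (j = -6/(3 - 1*(-4)) = -6/(3 + 4) = -6/7 ≈ -0.85714)
5*j + 8 = 5*(-6/7) + 8 = -30/7 + 8 = 26/7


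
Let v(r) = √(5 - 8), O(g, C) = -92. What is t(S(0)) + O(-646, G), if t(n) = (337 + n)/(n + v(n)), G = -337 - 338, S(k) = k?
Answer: -92 - 337*I*√3/3 ≈ -92.0 - 194.57*I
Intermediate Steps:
G = -675
v(r) = I*√3 (v(r) = √(-3) = I*√3)
t(n) = (337 + n)/(n + I*√3)
t(S(0)) + O(-646, G) = (337 + 0)/(0 + I*√3) - 92 = 337/(I*√3) - 92 = -I*√3/3*337 - 92 = -337*I*√3/3 - 92 = -92 - 337*I*√3/3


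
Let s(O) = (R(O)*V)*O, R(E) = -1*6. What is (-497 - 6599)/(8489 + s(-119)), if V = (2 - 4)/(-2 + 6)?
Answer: -1774/2033 ≈ -0.87260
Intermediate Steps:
R(E) = -6
V = -½ (V = -2/4 = -2*¼ = -½ ≈ -0.50000)
s(O) = 3*O (s(O) = (-6*(-½))*O = 3*O)
(-497 - 6599)/(8489 + s(-119)) = (-497 - 6599)/(8489 + 3*(-119)) = -7096/(8489 - 357) = -7096/8132 = -7096*1/8132 = -1774/2033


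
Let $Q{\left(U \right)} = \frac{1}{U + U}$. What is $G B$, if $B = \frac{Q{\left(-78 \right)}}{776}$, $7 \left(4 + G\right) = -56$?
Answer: $\frac{1}{10088} \approx 9.9128 \cdot 10^{-5}$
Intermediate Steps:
$Q{\left(U \right)} = \frac{1}{2 U}$
$G = -12$ ($G = -4 + \frac{1}{7} \left(-56\right) = -4 - 8 = -12$)
$B = - \frac{1}{121056}$ ($B = \frac{\frac{1}{2} \frac{1}{-78}}{776} = \frac{1}{2} \left(- \frac{1}{78}\right) \frac{1}{776} = \left(- \frac{1}{156}\right) \frac{1}{776} = - \frac{1}{121056} \approx -8.2606 \cdot 10^{-6}$)
$G B = \left(-12\right) \left(- \frac{1}{121056}\right) = \frac{1}{10088}$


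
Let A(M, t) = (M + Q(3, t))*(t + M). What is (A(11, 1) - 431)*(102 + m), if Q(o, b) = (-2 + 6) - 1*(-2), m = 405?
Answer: -115089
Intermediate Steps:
Q(o, b) = 6 (Q(o, b) = 4 + 2 = 6)
A(M, t) = (6 + M)*(M + t) (A(M, t) = (M + 6)*(t + M) = (6 + M)*(M + t))
(A(11, 1) - 431)*(102 + m) = ((11**2 + 6*11 + 6*1 + 11*1) - 431)*(102 + 405) = ((121 + 66 + 6 + 11) - 431)*507 = (204 - 431)*507 = -227*507 = -115089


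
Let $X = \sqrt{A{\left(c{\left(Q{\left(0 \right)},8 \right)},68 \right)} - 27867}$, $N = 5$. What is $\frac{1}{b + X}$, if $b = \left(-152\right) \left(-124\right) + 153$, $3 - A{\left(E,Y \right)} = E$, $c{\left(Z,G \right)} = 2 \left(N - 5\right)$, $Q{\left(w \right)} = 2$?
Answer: $\frac{19001}{361065865} - \frac{18 i \sqrt{86}}{361065865} \approx 5.2625 \cdot 10^{-5} - 4.6231 \cdot 10^{-7} i$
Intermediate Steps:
$c{\left(Z,G \right)} = 0$ ($c{\left(Z,G \right)} = 2 \left(5 - 5\right) = 2 \cdot 0 = 0$)
$A{\left(E,Y \right)} = 3 - E$
$X = 18 i \sqrt{86}$ ($X = \sqrt{\left(3 - 0\right) - 27867} = \sqrt{\left(3 + 0\right) - 27867} = \sqrt{3 - 27867} = \sqrt{-27864} = 18 i \sqrt{86} \approx 166.93 i$)
$b = 19001$ ($b = 18848 + 153 = 19001$)
$\frac{1}{b + X} = \frac{1}{19001 + 18 i \sqrt{86}}$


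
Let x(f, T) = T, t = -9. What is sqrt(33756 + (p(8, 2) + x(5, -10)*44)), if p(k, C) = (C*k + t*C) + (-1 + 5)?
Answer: 3*sqrt(3702) ≈ 182.53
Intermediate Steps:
p(k, C) = 4 - 9*C + C*k (p(k, C) = (C*k - 9*C) + (-1 + 5) = (-9*C + C*k) + 4 = 4 - 9*C + C*k)
sqrt(33756 + (p(8, 2) + x(5, -10)*44)) = sqrt(33756 + ((4 - 9*2 + 2*8) - 10*44)) = sqrt(33756 + ((4 - 18 + 16) - 440)) = sqrt(33756 + (2 - 440)) = sqrt(33756 - 438) = sqrt(33318) = 3*sqrt(3702)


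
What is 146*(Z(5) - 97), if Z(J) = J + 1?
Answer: -13286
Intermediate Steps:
Z(J) = 1 + J
146*(Z(5) - 97) = 146*((1 + 5) - 97) = 146*(6 - 97) = 146*(-91) = -13286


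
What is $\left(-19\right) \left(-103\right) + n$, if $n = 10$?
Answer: $1967$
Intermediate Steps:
$\left(-19\right) \left(-103\right) + n = \left(-19\right) \left(-103\right) + 10 = 1957 + 10 = 1967$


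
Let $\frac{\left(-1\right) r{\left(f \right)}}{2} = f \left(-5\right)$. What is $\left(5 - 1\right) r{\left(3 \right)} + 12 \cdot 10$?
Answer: $240$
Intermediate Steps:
$r{\left(f \right)} = 10 f$ ($r{\left(f \right)} = - 2 f \left(-5\right) = - 2 \left(- 5 f\right) = 10 f$)
$\left(5 - 1\right) r{\left(3 \right)} + 12 \cdot 10 = \left(5 - 1\right) 10 \cdot 3 + 12 \cdot 10 = 4 \cdot 30 + 120 = 120 + 120 = 240$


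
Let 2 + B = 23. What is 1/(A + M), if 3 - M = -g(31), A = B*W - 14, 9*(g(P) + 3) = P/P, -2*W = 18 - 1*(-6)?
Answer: -9/2393 ≈ -0.0037610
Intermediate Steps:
B = 21 (B = -2 + 23 = 21)
W = -12 (W = -(18 - 1*(-6))/2 = -(18 + 6)/2 = -1/2*24 = -12)
g(P) = -26/9 (g(P) = -3 + (P/P)/9 = -3 + (1/9)*1 = -3 + 1/9 = -26/9)
A = -266 (A = 21*(-12) - 14 = -252 - 14 = -266)
M = 1/9 (M = 3 - (-1)*(-26)/9 = 3 - 1*26/9 = 3 - 26/9 = 1/9 ≈ 0.11111)
1/(A + M) = 1/(-266 + 1/9) = 1/(-2393/9) = -9/2393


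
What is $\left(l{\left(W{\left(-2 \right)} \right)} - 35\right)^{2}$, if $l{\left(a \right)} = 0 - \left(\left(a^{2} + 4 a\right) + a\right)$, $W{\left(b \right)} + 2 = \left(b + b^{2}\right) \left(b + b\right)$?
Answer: $7225$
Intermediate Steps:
$W{\left(b \right)} = -2 + 2 b \left(b + b^{2}\right)$ ($W{\left(b \right)} = -2 + \left(b + b^{2}\right) \left(b + b\right) = -2 + \left(b + b^{2}\right) 2 b = -2 + 2 b \left(b + b^{2}\right)$)
$l{\left(a \right)} = - a^{2} - 5 a$ ($l{\left(a \right)} = 0 - \left(a^{2} + 5 a\right) = - a^{2} - 5 a$)
$\left(l{\left(W{\left(-2 \right)} \right)} - 35\right)^{2} = \left(- \left(-2 + 2 \left(-2\right)^{2} + 2 \left(-2\right)^{3}\right) \left(5 + \left(-2 + 2 \left(-2\right)^{2} + 2 \left(-2\right)^{3}\right)\right) - 35\right)^{2} = \left(- \left(-2 + 2 \cdot 4 + 2 \left(-8\right)\right) \left(5 + \left(-2 + 2 \cdot 4 + 2 \left(-8\right)\right)\right) - 35\right)^{2} = \left(- \left(-2 + 8 - 16\right) \left(5 - 10\right) - 35\right)^{2} = \left(\left(-1\right) \left(-10\right) \left(5 - 10\right) - 35\right)^{2} = \left(\left(-1\right) \left(-10\right) \left(-5\right) - 35\right)^{2} = \left(-50 - 35\right)^{2} = \left(-85\right)^{2} = 7225$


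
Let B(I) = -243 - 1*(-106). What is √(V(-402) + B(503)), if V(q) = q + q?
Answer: I*√941 ≈ 30.676*I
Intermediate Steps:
V(q) = 2*q
B(I) = -137 (B(I) = -243 + 106 = -137)
√(V(-402) + B(503)) = √(2*(-402) - 137) = √(-804 - 137) = √(-941) = I*√941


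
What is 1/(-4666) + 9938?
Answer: 46370707/4666 ≈ 9938.0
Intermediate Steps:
1/(-4666) + 9938 = -1/4666 + 9938 = 46370707/4666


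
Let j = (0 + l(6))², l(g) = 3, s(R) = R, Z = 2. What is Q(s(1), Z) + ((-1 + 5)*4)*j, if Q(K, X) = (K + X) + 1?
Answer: 148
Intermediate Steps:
Q(K, X) = 1 + K + X
j = 9 (j = (0 + 3)² = 3² = 9)
Q(s(1), Z) + ((-1 + 5)*4)*j = (1 + 1 + 2) + ((-1 + 5)*4)*9 = 4 + (4*4)*9 = 4 + 16*9 = 4 + 144 = 148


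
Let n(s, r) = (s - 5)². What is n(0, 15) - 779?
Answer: -754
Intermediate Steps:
n(s, r) = (-5 + s)²
n(0, 15) - 779 = (-5 + 0)² - 779 = (-5)² - 779 = 25 - 779 = -754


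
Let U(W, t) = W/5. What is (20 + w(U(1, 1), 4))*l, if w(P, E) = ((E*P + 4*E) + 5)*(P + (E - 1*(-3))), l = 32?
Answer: 141568/25 ≈ 5662.7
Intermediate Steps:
U(W, t) = W/5 (U(W, t) = W*(⅕) = W/5)
w(P, E) = (3 + E + P)*(5 + 4*E + E*P) (w(P, E) = ((4*E + E*P) + 5)*(P + (E + 3)) = (5 + 4*E + E*P)*(P + (3 + E)) = (5 + 4*E + E*P)*(3 + E + P) = (3 + E + P)*(5 + 4*E + E*P))
(20 + w(U(1, 1), 4))*l = (20 + (15 + 4*4² + 5*((⅕)*1) + 17*4 + 4*((⅕)*1)² + ((⅕)*1)*4² + 7*4*((⅕)*1)))*32 = (20 + (15 + 4*16 + 5*(⅕) + 68 + 4*(⅕)² + (⅕)*16 + 7*4*(⅕)))*32 = (20 + (15 + 64 + 1 + 68 + 4*(1/25) + 16/5 + 28/5))*32 = (20 + (15 + 64 + 1 + 68 + 4/25 + 16/5 + 28/5))*32 = (20 + 3924/25)*32 = (4424/25)*32 = 141568/25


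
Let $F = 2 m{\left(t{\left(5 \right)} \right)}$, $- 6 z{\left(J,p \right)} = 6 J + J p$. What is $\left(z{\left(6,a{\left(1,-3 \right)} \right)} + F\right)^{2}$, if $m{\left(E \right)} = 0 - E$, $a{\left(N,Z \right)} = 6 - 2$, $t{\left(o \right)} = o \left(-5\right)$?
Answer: $1600$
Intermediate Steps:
$t{\left(o \right)} = - 5 o$
$a{\left(N,Z \right)} = 4$
$z{\left(J,p \right)} = - J - \frac{J p}{6}$ ($z{\left(J,p \right)} = - \frac{6 J + J p}{6} = - J - \frac{J p}{6}$)
$m{\left(E \right)} = - E$
$F = 50$ ($F = 2 \left(- \left(-5\right) 5\right) = 2 \left(\left(-1\right) \left(-25\right)\right) = 2 \cdot 25 = 50$)
$\left(z{\left(6,a{\left(1,-3 \right)} \right)} + F\right)^{2} = \left(\left(- \frac{1}{6}\right) 6 \left(6 + 4\right) + 50\right)^{2} = \left(\left(- \frac{1}{6}\right) 6 \cdot 10 + 50\right)^{2} = \left(-10 + 50\right)^{2} = 40^{2} = 1600$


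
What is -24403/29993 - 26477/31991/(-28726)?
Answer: -22424915366137/27562771165738 ≈ -0.81359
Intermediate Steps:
-24403/29993 - 26477/31991/(-28726) = -24403*1/29993 - 26477*1/31991*(-1/28726) = -24403/29993 - 26477/31991*(-1/28726) = -24403/29993 + 26477/918973466 = -22424915366137/27562771165738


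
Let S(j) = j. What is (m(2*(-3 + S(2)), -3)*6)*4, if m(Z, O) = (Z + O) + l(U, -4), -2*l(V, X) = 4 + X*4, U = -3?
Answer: 24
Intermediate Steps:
l(V, X) = -2 - 2*X (l(V, X) = -(4 + X*4)/2 = -(4 + 4*X)/2 = -2 - 2*X)
m(Z, O) = 6 + O + Z (m(Z, O) = (Z + O) + (-2 - 2*(-4)) = (O + Z) + (-2 + 8) = (O + Z) + 6 = 6 + O + Z)
(m(2*(-3 + S(2)), -3)*6)*4 = ((6 - 3 + 2*(-3 + 2))*6)*4 = ((6 - 3 + 2*(-1))*6)*4 = ((6 - 3 - 2)*6)*4 = (1*6)*4 = 6*4 = 24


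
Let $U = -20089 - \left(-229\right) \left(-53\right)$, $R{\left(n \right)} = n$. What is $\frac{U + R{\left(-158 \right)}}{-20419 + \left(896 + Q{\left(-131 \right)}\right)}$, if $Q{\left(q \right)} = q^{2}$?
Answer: $\frac{16192}{1181} \approx 13.71$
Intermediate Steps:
$U = -32226$ ($U = -20089 - 12137 = -32226$)
$\frac{U + R{\left(-158 \right)}}{-20419 + \left(896 + Q{\left(-131 \right)}\right)} = \frac{-32226 - 158}{-20419 + \left(896 + \left(-131\right)^{2}\right)} = - \frac{32384}{-20419 + \left(896 + 17161\right)} = - \frac{32384}{-20419 + 18057} = - \frac{32384}{-2362} = \left(-32384\right) \left(- \frac{1}{2362}\right) = \frac{16192}{1181}$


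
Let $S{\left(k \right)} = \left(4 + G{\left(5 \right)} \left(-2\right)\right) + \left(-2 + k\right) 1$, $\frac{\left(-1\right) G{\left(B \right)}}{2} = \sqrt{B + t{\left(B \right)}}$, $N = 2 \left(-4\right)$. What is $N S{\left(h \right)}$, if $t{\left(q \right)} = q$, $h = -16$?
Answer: $112 - 32 \sqrt{10} \approx 10.807$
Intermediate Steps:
$N = -8$
$G{\left(B \right)} = - 2 \sqrt{2} \sqrt{B}$ ($G{\left(B \right)} = - 2 \sqrt{B + B} = - 2 \sqrt{2 B} = - 2 \sqrt{2} \sqrt{B}$)
$S{\left(k \right)} = 2 + k + 4 \sqrt{10}$ ($S{\left(k \right)} = \left(4 + - 2 \sqrt{2} \sqrt{5} \left(-2\right)\right) + \left(-2 + k\right) 1 = \left(4 + - 2 \sqrt{10} \left(-2\right)\right) + \left(-2 + k\right) = \left(4 + 4 \sqrt{10}\right) + \left(-2 + k\right) = 2 + k + 4 \sqrt{10}$)
$N S{\left(h \right)} = - 8 \left(2 - 16 + 4 \sqrt{10}\right) = - 8 \left(-14 + 4 \sqrt{10}\right) = 112 - 32 \sqrt{10}$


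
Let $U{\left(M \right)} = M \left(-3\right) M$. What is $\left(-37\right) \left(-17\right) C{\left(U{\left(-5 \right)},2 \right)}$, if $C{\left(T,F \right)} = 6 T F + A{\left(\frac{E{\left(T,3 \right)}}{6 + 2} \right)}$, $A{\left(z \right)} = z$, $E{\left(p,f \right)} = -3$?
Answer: $- \frac{4530687}{8} \approx -5.6634 \cdot 10^{5}$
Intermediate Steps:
$U{\left(M \right)} = - 3 M^{2}$ ($U{\left(M \right)} = - 3 M M = - 3 M^{2}$)
$C{\left(T,F \right)} = - \frac{3}{8} + 6 F T$ ($C{\left(T,F \right)} = 6 T F - \frac{3}{6 + 2} = 6 F T - \frac{3}{8} = - \frac{3}{8} + 6 F T$)
$\left(-37\right) \left(-17\right) C{\left(U{\left(-5 \right)},2 \right)} = \left(-37\right) \left(-17\right) \left(- \frac{3}{8} + 6 \cdot 2 \left(- 3 \left(-5\right)^{2}\right)\right) = 629 \left(- \frac{3}{8} + 6 \cdot 2 \left(\left(-3\right) 25\right)\right) = 629 \left(- \frac{3}{8} + 6 \cdot 2 \left(-75\right)\right) = 629 \left(- \frac{3}{8} - 900\right) = 629 \left(- \frac{7203}{8}\right) = - \frac{4530687}{8}$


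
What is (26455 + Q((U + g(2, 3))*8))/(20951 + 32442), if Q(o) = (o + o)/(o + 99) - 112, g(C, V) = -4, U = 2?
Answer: 2186437/4431619 ≈ 0.49337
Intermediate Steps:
Q(o) = -112 + 2*o/(99 + o) (Q(o) = (2*o)/(99 + o) - 112 = 2*o/(99 + o) - 112 = -112 + 2*o/(99 + o))
(26455 + Q((U + g(2, 3))*8))/(20951 + 32442) = (26455 + 22*(-504 - 5*(2 - 4)*8)/(99 + (2 - 4)*8))/(20951 + 32442) = (26455 + 22*(-504 - (-10)*8)/(99 - 2*8))/53393 = (26455 + 22*(-504 - 5*(-16))/(99 - 16))*(1/53393) = (26455 + 22*(-504 + 80)/83)*(1/53393) = (26455 + 22*(1/83)*(-424))*(1/53393) = (26455 - 9328/83)*(1/53393) = (2186437/83)*(1/53393) = 2186437/4431619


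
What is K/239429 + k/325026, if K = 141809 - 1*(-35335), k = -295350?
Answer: -2189824901/12970108359 ≈ -0.16884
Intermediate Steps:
K = 177144 (K = 141809 + 35335 = 177144)
K/239429 + k/325026 = 177144/239429 - 295350/325026 = 177144*(1/239429) - 295350*1/325026 = 177144/239429 - 49225/54171 = -2189824901/12970108359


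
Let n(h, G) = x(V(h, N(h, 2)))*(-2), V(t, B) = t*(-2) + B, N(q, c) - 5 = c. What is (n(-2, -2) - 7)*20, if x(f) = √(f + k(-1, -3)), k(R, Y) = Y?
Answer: -140 - 80*√2 ≈ -253.14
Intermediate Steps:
N(q, c) = 5 + c
V(t, B) = B - 2*t (V(t, B) = -2*t + B = B - 2*t)
x(f) = √(-3 + f) (x(f) = √(f - 3) = √(-3 + f))
n(h, G) = -2*√(4 - 2*h) (n(h, G) = √(-3 + ((5 + 2) - 2*h))*(-2) = √(-3 + (7 - 2*h))*(-2) = √(4 - 2*h)*(-2) = -2*√(4 - 2*h))
(n(-2, -2) - 7)*20 = (-2*√(4 - 2*(-2)) - 7)*20 = (-2*√(4 + 4) - 7)*20 = (-4*√2 - 7)*20 = (-7 - 4*√2)*20 = -140 - 80*√2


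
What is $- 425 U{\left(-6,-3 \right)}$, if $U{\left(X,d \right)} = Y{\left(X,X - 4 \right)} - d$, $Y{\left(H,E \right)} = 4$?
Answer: $-2975$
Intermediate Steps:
$U{\left(X,d \right)} = 4 - d$
$- 425 U{\left(-6,-3 \right)} = - 425 \left(4 - -3\right) = - 425 \left(4 + 3\right) = \left(-425\right) 7 = -2975$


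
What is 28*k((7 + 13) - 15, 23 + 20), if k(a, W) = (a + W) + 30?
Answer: 2184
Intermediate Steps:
k(a, W) = 30 + W + a (k(a, W) = (W + a) + 30 = 30 + W + a)
28*k((7 + 13) - 15, 23 + 20) = 28*(30 + (23 + 20) + ((7 + 13) - 15)) = 28*(30 + 43 + (20 - 15)) = 28*(30 + 43 + 5) = 28*78 = 2184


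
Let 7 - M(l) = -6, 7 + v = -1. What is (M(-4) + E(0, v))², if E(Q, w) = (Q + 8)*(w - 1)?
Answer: 3481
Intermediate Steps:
v = -8 (v = -7 - 1 = -8)
E(Q, w) = (-1 + w)*(8 + Q) (E(Q, w) = (8 + Q)*(-1 + w) = (-1 + w)*(8 + Q))
M(l) = 13 (M(l) = 7 - 1*(-6) = 7 + 6 = 13)
(M(-4) + E(0, v))² = (13 + (-8 - 1*0 + 8*(-8) + 0*(-8)))² = (13 + (-8 + 0 - 64 + 0))² = (13 - 72)² = (-59)² = 3481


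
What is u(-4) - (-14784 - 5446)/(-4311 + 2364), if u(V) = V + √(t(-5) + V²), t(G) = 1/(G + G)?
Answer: -28018/1947 + √1590/10 ≈ -10.403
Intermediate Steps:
t(G) = 1/(2*G)
u(V) = V + √(-⅒ + V²) (u(V) = V + √((½)/(-5) + V²) = V + √((½)*(-⅕) + V²) = V + √(-⅒ + V²))
u(-4) - (-14784 - 5446)/(-4311 + 2364) = (-4 + √(-10 + 100*(-4)²)/10) - (-14784 - 5446)/(-4311 + 2364) = (-4 + √(-10 + 100*16)/10) - (-20230)/(-1947) = (-4 + √(-10 + 1600)/10) - (-20230)*(-1)/1947 = (-4 + √1590/10) - 1*20230/1947 = (-4 + √1590/10) - 20230/1947 = -28018/1947 + √1590/10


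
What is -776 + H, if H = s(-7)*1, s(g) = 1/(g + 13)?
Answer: -4655/6 ≈ -775.83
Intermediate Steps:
s(g) = 1/(13 + g)
H = ⅙ (H = 1/(13 - 7) = 1/6 = (⅙)*1 = ⅙ ≈ 0.16667)
-776 + H = -776 + ⅙ = -4655/6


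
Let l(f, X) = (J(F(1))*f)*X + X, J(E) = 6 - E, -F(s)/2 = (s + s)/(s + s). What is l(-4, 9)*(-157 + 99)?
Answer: 16182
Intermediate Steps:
F(s) = -2 (F(s) = -2*(s + s)/(s + s) = -2*2*s/(2*s) = -2*2*s*1/(2*s) = -2*1 = -2)
l(f, X) = X + 8*X*f (l(f, X) = ((6 - 1*(-2))*f)*X + X = ((6 + 2)*f)*X + X = (8*f)*X + X = 8*X*f + X = X + 8*X*f)
l(-4, 9)*(-157 + 99) = (9*(1 + 8*(-4)))*(-157 + 99) = (9*(1 - 32))*(-58) = (9*(-31))*(-58) = -279*(-58) = 16182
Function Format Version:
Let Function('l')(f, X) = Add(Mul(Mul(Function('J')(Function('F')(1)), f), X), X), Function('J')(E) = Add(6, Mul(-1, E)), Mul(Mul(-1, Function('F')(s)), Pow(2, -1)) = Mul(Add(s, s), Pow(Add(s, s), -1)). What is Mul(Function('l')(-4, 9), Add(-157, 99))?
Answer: 16182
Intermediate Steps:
Function('F')(s) = -2 (Function('F')(s) = Mul(-2, Mul(Add(s, s), Pow(Add(s, s), -1))) = Mul(-2, Mul(Mul(2, s), Pow(Mul(2, s), -1))) = Mul(-2, Mul(Mul(2, s), Mul(Rational(1, 2), Pow(s, -1)))) = Mul(-2, 1) = -2)
Function('l')(f, X) = Add(X, Mul(8, X, f)) (Function('l')(f, X) = Add(Mul(Mul(Add(6, Mul(-1, -2)), f), X), X) = Add(Mul(Mul(Add(6, 2), f), X), X) = Add(Mul(Mul(8, f), X), X) = Add(Mul(8, X, f), X) = Add(X, Mul(8, X, f)))
Mul(Function('l')(-4, 9), Add(-157, 99)) = Mul(Mul(9, Add(1, Mul(8, -4))), Add(-157, 99)) = Mul(Mul(9, Add(1, -32)), -58) = Mul(Mul(9, -31), -58) = Mul(-279, -58) = 16182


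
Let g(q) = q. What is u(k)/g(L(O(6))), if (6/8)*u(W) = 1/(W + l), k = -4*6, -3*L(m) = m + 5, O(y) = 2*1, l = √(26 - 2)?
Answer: 4/161 + √6/483 ≈ 0.029916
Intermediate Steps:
l = 2*√6 (l = √24 = 2*√6 ≈ 4.8990)
O(y) = 2
L(m) = -5/3 - m/3 (L(m) = -(m + 5)/3 = -(5 + m)/3 = -5/3 - m/3)
k = -24
u(W) = 4/(3*(W + 2*√6))
u(k)/g(L(O(6))) = (4/(3*(-24 + 2*√6)))/(-5/3 - ⅓*2) = (4/(3*(-24 + 2*√6)))/(-5/3 - ⅔) = (4/(3*(-24 + 2*√6)))/(-7/3) = (4/(3*(-24 + 2*√6)))*(-3/7) = -4/(7*(-24 + 2*√6))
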